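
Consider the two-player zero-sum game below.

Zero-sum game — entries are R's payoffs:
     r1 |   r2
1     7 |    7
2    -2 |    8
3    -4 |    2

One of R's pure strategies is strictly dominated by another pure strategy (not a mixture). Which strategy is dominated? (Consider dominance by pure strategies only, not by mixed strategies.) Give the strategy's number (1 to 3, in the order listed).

3

Compare 3 with 1: 7 > -4, 7 > 2.
So 1 strictly dominates 3 for R; 3 is strictly dominated.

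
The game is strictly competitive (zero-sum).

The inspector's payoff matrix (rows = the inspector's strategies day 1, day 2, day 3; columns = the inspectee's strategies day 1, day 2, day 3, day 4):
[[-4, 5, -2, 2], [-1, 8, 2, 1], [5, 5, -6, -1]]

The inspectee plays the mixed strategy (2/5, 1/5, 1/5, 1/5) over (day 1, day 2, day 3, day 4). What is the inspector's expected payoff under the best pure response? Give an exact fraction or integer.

day 1: (-4)·(2/5) + (5)·(1/5) + (-2)·(1/5) + (2)·(1/5) = -3/5.
day 2: (-1)·(2/5) + (8)·(1/5) + (2)·(1/5) + (1)·(1/5) = 9/5.
day 3: (5)·(2/5) + (5)·(1/5) + (-6)·(1/5) + (-1)·(1/5) = 8/5.
The best pure response is day 2 with expected payoff 9/5.

9/5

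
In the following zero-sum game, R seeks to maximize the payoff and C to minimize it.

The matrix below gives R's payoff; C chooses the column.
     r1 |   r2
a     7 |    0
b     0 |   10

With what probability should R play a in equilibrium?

Row minima are 0 and 0, so R's maximin is 0; column maxima are 7 and 10, so C's minimax is 7. These differ, so the equilibrium is in mixed strategies.
Let R play a with probability p. C is indifferent when 7p = 10(1−p), giving p = 10/17.

10/17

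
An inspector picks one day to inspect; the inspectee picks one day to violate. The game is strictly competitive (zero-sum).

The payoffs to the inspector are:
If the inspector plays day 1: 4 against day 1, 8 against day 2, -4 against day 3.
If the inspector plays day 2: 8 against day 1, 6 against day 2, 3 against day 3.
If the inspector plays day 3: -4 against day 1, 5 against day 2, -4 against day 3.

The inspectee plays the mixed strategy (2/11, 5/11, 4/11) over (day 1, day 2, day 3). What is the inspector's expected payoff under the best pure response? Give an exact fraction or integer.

day 1: (4)·(2/11) + (8)·(5/11) + (-4)·(4/11) = 32/11.
day 2: (8)·(2/11) + (6)·(5/11) + (3)·(4/11) = 58/11.
day 3: (-4)·(2/11) + (5)·(5/11) + (-4)·(4/11) = 1/11.
The best pure response is day 2 with expected payoff 58/11.

58/11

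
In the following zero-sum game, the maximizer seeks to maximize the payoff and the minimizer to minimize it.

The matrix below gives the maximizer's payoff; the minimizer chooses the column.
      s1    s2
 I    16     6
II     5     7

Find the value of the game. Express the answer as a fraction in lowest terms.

Row minima are 6 and 5, so the maximizer's maximin is 6; column maxima are 16 and 7, so the minimizer's minimax is 7. These differ, so the equilibrium is in mixed strategies.
Let the maximizer play I with probability p. The minimizer is indifferent when 16p + 5(1−p) = 6p + 7(1−p), giving p = 1/6.
Let the minimizer play s1 with probability q. The maximizer is indifferent when 16q + 6(1−q) = 5q + 7(1−q), giving q = 1/12.
The value is 16·(1/12) + (6)·(11/12) = 41/6.

41/6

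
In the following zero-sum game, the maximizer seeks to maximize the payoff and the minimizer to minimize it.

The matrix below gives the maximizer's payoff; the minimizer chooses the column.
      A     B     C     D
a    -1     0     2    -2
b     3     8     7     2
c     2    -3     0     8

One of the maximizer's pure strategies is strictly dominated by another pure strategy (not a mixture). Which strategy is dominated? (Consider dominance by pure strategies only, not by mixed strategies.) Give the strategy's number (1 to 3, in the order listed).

Compare a with b: 3 > -1, 8 > 0, 7 > 2, 2 > -2.
So b strictly dominates a for the maximizer; a is strictly dominated.

1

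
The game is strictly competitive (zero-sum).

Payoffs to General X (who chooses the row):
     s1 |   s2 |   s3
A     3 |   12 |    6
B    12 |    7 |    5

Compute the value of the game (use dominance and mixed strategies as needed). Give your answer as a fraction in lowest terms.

Column s2 is strictly dominated by s3 for General Y (it gives General X more in every row).
The remaining 2×2 game on (A, B) × (s1, s3) has no saddle point. Let General X play A with probability p; indifference gives 3p + 12(1−p) = 6p + 5(1−p), so p = 7/10.
Similarly General Y's optimal q on s1 is 1/10, and the value is 3·(1/10) + (6)·(9/10) = 57/10.

57/10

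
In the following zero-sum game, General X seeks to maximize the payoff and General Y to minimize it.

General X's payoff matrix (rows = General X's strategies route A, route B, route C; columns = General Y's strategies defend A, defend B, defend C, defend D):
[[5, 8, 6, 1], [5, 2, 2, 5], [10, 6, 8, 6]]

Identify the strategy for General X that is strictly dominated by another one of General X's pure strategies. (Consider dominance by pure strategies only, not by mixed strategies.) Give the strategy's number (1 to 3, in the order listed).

2

Compare route B with route C: 10 > 5, 6 > 2, 8 > 2, 6 > 5.
So route C strictly dominates route B for General X; route B is strictly dominated.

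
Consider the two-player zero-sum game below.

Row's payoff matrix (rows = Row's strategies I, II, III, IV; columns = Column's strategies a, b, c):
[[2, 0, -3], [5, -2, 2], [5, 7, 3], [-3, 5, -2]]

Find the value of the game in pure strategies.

3

Row minima: -3, -2, 3, -3 → Row's maximin is 3.
Column maxima: 5, 7, 3 → Column's minimax is 3.
They coincide at (III, c), so the value is 3.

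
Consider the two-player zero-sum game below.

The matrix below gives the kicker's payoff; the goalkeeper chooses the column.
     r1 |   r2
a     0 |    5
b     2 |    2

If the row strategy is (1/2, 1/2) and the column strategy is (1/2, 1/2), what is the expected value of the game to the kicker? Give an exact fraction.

Against (1/2, 1/2), each row's expected payoff is a: 5/2; b: 2.
Taking the (1/2, 1/2)-weighted average: (1/2)·(5/2) + (1/2)·(2) = 9/4.

9/4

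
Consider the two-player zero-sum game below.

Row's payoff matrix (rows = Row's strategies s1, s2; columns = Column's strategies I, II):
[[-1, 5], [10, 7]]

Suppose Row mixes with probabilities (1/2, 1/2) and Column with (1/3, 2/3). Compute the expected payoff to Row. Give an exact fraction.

Against (1/3, 2/3), each row's expected payoff is s1: 3; s2: 8.
Taking the (1/2, 1/2)-weighted average: (1/2)·(3) + (1/2)·(8) = 11/2.

11/2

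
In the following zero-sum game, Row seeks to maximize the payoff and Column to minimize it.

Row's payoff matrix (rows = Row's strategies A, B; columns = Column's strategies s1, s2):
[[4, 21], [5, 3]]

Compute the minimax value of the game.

93/19

Row minima are 4 and 3, so Row's maximin is 4; column maxima are 5 and 21, so Column's minimax is 5. These differ, so the equilibrium is in mixed strategies.
Let Row play A with probability p. Column is indifferent when 4p + 5(1−p) = 21p + 3(1−p), giving p = 2/19.
Let Column play s1 with probability q. Row is indifferent when 4q + 21(1−q) = 5q + 3(1−q), giving q = 18/19.
The value is 4·(18/19) + (21)·(1/19) = 93/19.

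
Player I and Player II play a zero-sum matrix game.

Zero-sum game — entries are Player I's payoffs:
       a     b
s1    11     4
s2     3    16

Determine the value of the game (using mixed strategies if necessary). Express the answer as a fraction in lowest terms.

Row minima are 4 and 3, so Player I's maximin is 4; column maxima are 11 and 16, so Player II's minimax is 11. These differ, so the equilibrium is in mixed strategies.
Let Player I play s1 with probability p. Player II is indifferent when 11p + 3(1−p) = 4p + 16(1−p), giving p = 13/20.
Let Player II play a with probability q. Player I is indifferent when 11q + 4(1−q) = 3q + 16(1−q), giving q = 3/5.
The value is 11·(3/5) + (4)·(2/5) = 41/5.

41/5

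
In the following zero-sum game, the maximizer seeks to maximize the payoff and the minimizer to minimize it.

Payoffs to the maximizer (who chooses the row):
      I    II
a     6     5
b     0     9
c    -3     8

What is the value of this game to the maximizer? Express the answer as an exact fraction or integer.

27/5

Row c is strictly dominated by row b, so the maximizer never plays it.
The remaining 2×2 game on (a, b) × (I, II) has no saddle point. Let the maximizer play a with probability p; indifference gives 6p = 5p + 9(1−p), so p = 9/10.
Similarly the minimizer's optimal q on I is 2/5, and the value is 6·(2/5) + (5)·(3/5) = 27/5.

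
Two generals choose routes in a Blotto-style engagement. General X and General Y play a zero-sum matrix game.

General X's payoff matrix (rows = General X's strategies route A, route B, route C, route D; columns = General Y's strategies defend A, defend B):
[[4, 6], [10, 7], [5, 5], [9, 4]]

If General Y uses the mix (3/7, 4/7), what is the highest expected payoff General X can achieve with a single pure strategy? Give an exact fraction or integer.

route A: (4)·(3/7) + (6)·(4/7) = 36/7.
route B: (10)·(3/7) + (7)·(4/7) = 58/7.
route C: (5)·(3/7) + (5)·(4/7) = 5.
route D: (9)·(3/7) + (4)·(4/7) = 43/7.
The best pure response is route B with expected payoff 58/7.

58/7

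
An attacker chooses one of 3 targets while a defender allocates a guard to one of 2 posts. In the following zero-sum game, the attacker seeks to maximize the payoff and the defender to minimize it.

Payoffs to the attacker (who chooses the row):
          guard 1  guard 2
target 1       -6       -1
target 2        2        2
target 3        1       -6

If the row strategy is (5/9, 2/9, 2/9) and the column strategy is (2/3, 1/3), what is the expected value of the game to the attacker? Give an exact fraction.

Against (2/3, 1/3), each row's expected payoff is target 1: -13/3; target 2: 2; target 3: -4/3.
Taking the (5/9, 2/9, 2/9)-weighted average: (5/9)·(-13/3) + (2/9)·(2) + (2/9)·(-4/3) = -61/27.

-61/27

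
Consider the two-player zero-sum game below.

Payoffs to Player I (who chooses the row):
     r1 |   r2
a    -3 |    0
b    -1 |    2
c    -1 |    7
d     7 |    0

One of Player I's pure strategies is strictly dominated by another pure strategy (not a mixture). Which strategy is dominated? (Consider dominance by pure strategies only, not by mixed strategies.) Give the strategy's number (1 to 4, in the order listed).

1

Compare a with b: -1 > -3, 2 > 0.
So b strictly dominates a for Player I; a is strictly dominated.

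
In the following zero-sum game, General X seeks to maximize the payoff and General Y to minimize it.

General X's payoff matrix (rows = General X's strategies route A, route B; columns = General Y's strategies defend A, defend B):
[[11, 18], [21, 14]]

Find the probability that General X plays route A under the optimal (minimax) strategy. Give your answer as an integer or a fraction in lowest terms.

1/2

Row minima are 11 and 14, so General X's maximin is 14; column maxima are 21 and 18, so General Y's minimax is 18. These differ, so the equilibrium is in mixed strategies.
Let General X play route A with probability p. General Y is indifferent when 11p + 21(1−p) = 18p + 14(1−p), giving p = 1/2.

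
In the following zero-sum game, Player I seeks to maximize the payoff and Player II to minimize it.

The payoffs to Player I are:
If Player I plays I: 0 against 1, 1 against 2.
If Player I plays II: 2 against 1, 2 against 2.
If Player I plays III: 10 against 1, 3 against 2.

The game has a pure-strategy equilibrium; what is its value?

3

Row minima: 0, 2, 3 → Player I's maximin is 3.
Column maxima: 10, 3 → Player II's minimax is 3.
They coincide at (III, 2), so the value is 3.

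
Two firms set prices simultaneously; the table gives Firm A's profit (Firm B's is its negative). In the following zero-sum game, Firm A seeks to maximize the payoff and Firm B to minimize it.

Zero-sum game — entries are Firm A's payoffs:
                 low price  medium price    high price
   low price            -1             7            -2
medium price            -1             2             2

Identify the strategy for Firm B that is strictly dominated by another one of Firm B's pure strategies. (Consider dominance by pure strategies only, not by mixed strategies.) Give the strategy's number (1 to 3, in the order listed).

2

Firm B prefers columns that give Firm A less. Compare medium price with low price: -1 < 7, -1 < 2.
So low price strictly dominates medium price for Firm B; medium price is strictly dominated.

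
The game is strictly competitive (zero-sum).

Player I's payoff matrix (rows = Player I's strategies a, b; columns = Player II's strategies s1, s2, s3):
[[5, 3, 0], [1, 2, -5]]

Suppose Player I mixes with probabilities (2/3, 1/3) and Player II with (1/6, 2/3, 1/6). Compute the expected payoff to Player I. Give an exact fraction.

19/9

Against (1/6, 2/3, 1/6), each row's expected payoff is a: 17/6; b: 2/3.
Taking the (2/3, 1/3)-weighted average: (2/3)·(17/6) + (1/3)·(2/3) = 19/9.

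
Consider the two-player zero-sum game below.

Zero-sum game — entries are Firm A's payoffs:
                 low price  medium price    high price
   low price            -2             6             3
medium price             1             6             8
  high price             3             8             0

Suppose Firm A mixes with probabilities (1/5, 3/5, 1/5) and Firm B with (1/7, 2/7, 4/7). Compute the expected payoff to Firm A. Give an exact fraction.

176/35

Against (1/7, 2/7, 4/7), each row's expected payoff is low price: 22/7; medium price: 45/7; high price: 19/7.
Taking the (1/5, 3/5, 1/5)-weighted average: (1/5)·(22/7) + (3/5)·(45/7) + (1/5)·(19/7) = 176/35.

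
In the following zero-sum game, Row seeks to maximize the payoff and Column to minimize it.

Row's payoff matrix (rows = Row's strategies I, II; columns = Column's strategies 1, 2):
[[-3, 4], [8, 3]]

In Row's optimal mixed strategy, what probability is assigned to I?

Row minima are -3 and 3, so Row's maximin is 3; column maxima are 8 and 4, so Column's minimax is 4. These differ, so the equilibrium is in mixed strategies.
Let Row play I with probability p. Column is indifferent when −3p + 8(1−p) = 4p + 3(1−p), giving p = 5/12.

5/12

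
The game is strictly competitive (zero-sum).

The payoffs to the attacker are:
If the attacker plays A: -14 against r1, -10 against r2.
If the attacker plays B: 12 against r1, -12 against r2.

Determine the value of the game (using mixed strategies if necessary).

Row minima are -14 and -12, so the attacker's maximin is -12; column maxima are 12 and -10, so the defender's minimax is -10. These differ, so the equilibrium is in mixed strategies.
Let the attacker play A with probability p. The defender is indifferent when −14p + 12(1−p) = −10p − 12(1−p), giving p = 6/7.
Let the defender play r1 with probability q. The attacker is indifferent when −14q − 10(1−q) = 12q − 12(1−q), giving q = 1/14.
The value is -14·(1/14) + (-10)·(13/14) = -72/7.

-72/7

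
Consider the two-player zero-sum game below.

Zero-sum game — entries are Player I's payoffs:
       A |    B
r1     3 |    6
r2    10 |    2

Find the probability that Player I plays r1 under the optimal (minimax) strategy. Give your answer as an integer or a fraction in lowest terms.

8/11

Row minima are 3 and 2, so Player I's maximin is 3; column maxima are 10 and 6, so Player II's minimax is 6. These differ, so the equilibrium is in mixed strategies.
Let Player I play r1 with probability p. Player II is indifferent when 3p + 10(1−p) = 6p + 2(1−p), giving p = 8/11.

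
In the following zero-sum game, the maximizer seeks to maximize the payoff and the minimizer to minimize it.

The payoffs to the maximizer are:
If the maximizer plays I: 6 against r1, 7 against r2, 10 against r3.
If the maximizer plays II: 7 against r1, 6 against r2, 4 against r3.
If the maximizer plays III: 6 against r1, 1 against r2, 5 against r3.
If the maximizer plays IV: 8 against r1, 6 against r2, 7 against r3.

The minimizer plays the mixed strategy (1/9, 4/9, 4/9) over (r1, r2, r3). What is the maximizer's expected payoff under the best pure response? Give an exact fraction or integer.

74/9

I: (6)·(1/9) + (7)·(4/9) + (10)·(4/9) = 74/9.
II: (7)·(1/9) + (6)·(4/9) + (4)·(4/9) = 47/9.
III: (6)·(1/9) + (1)·(4/9) + (5)·(4/9) = 10/3.
IV: (8)·(1/9) + (6)·(4/9) + (7)·(4/9) = 20/3.
The best pure response is I with expected payoff 74/9.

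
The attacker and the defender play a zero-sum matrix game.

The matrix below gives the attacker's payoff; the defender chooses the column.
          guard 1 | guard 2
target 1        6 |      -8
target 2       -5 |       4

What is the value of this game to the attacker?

-16/23

Row minima are -8 and -5, so the attacker's maximin is -5; column maxima are 6 and 4, so the defender's minimax is 4. These differ, so the equilibrium is in mixed strategies.
Let the attacker play target 1 with probability p. The defender is indifferent when 6p − 5(1−p) = −8p + 4(1−p), giving p = 9/23.
Let the defender play guard 1 with probability q. The attacker is indifferent when 6q − 8(1−q) = −5q + 4(1−q), giving q = 12/23.
The value is 6·(12/23) + (-8)·(11/23) = -16/23.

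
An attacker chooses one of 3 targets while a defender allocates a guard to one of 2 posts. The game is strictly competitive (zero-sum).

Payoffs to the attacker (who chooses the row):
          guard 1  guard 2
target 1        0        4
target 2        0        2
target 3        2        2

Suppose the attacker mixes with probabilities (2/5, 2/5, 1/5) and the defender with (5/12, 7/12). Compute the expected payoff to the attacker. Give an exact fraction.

Against (5/12, 7/12), each row's expected payoff is target 1: 7/3; target 2: 7/6; target 3: 2.
Taking the (2/5, 2/5, 1/5)-weighted average: (2/5)·(7/3) + (2/5)·(7/6) + (1/5)·(2) = 9/5.

9/5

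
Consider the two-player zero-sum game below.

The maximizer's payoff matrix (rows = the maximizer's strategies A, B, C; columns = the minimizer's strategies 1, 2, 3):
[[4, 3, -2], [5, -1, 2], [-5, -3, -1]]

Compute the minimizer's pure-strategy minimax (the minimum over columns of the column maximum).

The worst case (largest entry) in each column is 1: 5, 2: 3, 3: 2.
The best (smallest) of these is 2.

2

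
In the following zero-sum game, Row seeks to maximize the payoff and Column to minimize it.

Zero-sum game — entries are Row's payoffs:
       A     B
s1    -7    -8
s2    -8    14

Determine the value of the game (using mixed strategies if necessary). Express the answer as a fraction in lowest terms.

Row minima are -8 and -8, so Row's maximin is -8; column maxima are -7 and 14, so Column's minimax is -7. These differ, so the equilibrium is in mixed strategies.
Let Row play s1 with probability p. Column is indifferent when −7p − 8(1−p) = −8p + 14(1−p), giving p = 22/23.
Let Column play A with probability q. Row is indifferent when −7q − 8(1−q) = −8q + 14(1−q), giving q = 22/23.
The value is -7·(22/23) + (-8)·(1/23) = -162/23.

-162/23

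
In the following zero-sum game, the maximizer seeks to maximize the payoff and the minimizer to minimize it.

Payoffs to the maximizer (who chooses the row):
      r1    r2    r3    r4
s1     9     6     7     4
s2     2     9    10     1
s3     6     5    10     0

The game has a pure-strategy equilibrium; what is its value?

Row minima: 4, 1, 0 → the maximizer's maximin is 4.
Column maxima: 9, 9, 10, 4 → the minimizer's minimax is 4.
They coincide at (s1, r4), so the value is 4.

4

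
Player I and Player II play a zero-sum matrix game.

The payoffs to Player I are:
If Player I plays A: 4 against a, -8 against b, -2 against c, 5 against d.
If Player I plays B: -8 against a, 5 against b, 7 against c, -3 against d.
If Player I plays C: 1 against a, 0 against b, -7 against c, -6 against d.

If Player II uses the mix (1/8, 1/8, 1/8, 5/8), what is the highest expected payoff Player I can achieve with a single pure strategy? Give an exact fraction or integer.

19/8

A: (4)·(1/8) + (-8)·(1/8) + (-2)·(1/8) + (5)·(5/8) = 19/8.
B: (-8)·(1/8) + (5)·(1/8) + (7)·(1/8) + (-3)·(5/8) = -11/8.
C: (1)·(1/8) + (0)·(1/8) + (-7)·(1/8) + (-6)·(5/8) = -9/2.
The best pure response is A with expected payoff 19/8.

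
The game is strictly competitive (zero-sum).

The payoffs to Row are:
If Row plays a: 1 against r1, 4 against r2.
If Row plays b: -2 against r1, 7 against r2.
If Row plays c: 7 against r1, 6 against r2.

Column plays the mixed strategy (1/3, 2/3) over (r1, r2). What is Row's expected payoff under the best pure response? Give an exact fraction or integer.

a: (1)·(1/3) + (4)·(2/3) = 3.
b: (-2)·(1/3) + (7)·(2/3) = 4.
c: (7)·(1/3) + (6)·(2/3) = 19/3.
The best pure response is c with expected payoff 19/3.

19/3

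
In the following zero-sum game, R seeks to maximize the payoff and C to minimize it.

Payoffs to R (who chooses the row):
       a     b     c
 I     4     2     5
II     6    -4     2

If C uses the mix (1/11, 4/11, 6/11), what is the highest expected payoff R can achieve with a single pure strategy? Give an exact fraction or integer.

I: (4)·(1/11) + (2)·(4/11) + (5)·(6/11) = 42/11.
II: (6)·(1/11) + (-4)·(4/11) + (2)·(6/11) = 2/11.
The best pure response is I with expected payoff 42/11.

42/11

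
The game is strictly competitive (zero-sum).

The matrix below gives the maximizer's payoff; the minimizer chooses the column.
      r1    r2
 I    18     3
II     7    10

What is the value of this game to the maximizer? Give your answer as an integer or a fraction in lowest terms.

Row minima are 3 and 7, so the maximizer's maximin is 7; column maxima are 18 and 10, so the minimizer's minimax is 10. These differ, so the equilibrium is in mixed strategies.
Let the maximizer play I with probability p. The minimizer is indifferent when 18p + 7(1−p) = 3p + 10(1−p), giving p = 1/6.
Let the minimizer play r1 with probability q. The maximizer is indifferent when 18q + 3(1−q) = 7q + 10(1−q), giving q = 7/18.
The value is 18·(7/18) + (3)·(11/18) = 53/6.

53/6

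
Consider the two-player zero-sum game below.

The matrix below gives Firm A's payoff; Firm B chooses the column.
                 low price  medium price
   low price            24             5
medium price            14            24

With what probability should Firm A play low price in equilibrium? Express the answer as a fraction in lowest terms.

Row minima are 5 and 14, so Firm A's maximin is 14; column maxima are 24 and 24, so Firm B's minimax is 24. These differ, so the equilibrium is in mixed strategies.
Let Firm A play low price with probability p. Firm B is indifferent when 24p + 14(1−p) = 5p + 24(1−p), giving p = 10/29.

10/29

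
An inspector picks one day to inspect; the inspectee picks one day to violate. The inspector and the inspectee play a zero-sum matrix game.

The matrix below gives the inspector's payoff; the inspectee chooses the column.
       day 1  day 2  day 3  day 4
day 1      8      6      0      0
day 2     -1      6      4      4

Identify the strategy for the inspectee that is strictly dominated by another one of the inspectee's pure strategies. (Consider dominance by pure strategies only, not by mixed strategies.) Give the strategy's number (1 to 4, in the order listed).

The inspectee prefers columns that give the inspector less. Compare day 2 with day 3: 0 < 6, 4 < 6.
So day 3 strictly dominates day 2 for the inspectee; day 2 is strictly dominated.

2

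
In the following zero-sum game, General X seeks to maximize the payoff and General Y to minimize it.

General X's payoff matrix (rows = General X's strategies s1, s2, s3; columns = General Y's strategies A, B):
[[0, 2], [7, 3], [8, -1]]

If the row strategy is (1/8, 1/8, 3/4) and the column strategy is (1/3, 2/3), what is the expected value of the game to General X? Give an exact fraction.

Against (1/3, 2/3), each row's expected payoff is s1: 4/3; s2: 13/3; s3: 2.
Taking the (1/8, 1/8, 3/4)-weighted average: (1/8)·(4/3) + (1/8)·(13/3) + (3/4)·(2) = 53/24.

53/24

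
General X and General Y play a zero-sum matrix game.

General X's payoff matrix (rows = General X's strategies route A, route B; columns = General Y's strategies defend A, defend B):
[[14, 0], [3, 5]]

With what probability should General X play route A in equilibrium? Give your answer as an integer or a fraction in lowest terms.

Row minima are 0 and 3, so General X's maximin is 3; column maxima are 14 and 5, so General Y's minimax is 5. These differ, so the equilibrium is in mixed strategies.
Let General X play route A with probability p. General Y is indifferent when 14p + 3(1−p) = 5(1−p), giving p = 1/8.

1/8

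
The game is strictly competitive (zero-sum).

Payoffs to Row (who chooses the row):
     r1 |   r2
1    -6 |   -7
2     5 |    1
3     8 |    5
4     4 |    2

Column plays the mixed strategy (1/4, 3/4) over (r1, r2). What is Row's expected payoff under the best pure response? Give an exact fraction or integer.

23/4

1: (-6)·(1/4) + (-7)·(3/4) = -27/4.
2: (5)·(1/4) + (1)·(3/4) = 2.
3: (8)·(1/4) + (5)·(3/4) = 23/4.
4: (4)·(1/4) + (2)·(3/4) = 5/2.
The best pure response is 3 with expected payoff 23/4.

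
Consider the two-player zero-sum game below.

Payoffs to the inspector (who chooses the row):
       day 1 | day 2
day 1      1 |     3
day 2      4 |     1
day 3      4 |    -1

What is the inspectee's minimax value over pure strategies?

The worst case (largest entry) in each column is day 1: 4, day 2: 3.
The best (smallest) of these is 3.

3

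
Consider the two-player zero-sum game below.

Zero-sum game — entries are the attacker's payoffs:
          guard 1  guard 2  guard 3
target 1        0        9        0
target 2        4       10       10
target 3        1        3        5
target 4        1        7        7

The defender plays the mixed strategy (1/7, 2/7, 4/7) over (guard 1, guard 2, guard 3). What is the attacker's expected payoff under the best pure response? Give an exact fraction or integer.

target 1: (0)·(1/7) + (9)·(2/7) + (0)·(4/7) = 18/7.
target 2: (4)·(1/7) + (10)·(2/7) + (10)·(4/7) = 64/7.
target 3: (1)·(1/7) + (3)·(2/7) + (5)·(4/7) = 27/7.
target 4: (1)·(1/7) + (7)·(2/7) + (7)·(4/7) = 43/7.
The best pure response is target 2 with expected payoff 64/7.

64/7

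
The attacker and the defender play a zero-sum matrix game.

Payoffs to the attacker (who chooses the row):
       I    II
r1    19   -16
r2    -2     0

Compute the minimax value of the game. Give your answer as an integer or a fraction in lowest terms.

-32/37

Row minima are -16 and -2, so the attacker's maximin is -2; column maxima are 19 and 0, so the defender's minimax is 0. These differ, so the equilibrium is in mixed strategies.
Let the attacker play r1 with probability p. The defender is indifferent when 19p − 2(1−p) = −16p, giving p = 2/37.
Let the defender play I with probability q. The attacker is indifferent when 19q − 16(1−q) = −2q, giving q = 16/37.
The value is 19·(16/37) + (-16)·(21/37) = -32/37.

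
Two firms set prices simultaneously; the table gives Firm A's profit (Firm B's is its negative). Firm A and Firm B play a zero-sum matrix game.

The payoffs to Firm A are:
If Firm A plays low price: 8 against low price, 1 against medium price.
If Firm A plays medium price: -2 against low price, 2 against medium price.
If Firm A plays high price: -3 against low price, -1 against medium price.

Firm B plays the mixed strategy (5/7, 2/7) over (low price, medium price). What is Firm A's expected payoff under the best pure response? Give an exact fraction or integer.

low price: (8)·(5/7) + (1)·(2/7) = 6.
medium price: (-2)·(5/7) + (2)·(2/7) = -6/7.
high price: (-3)·(5/7) + (-1)·(2/7) = -17/7.
The best pure response is low price with expected payoff 6.

6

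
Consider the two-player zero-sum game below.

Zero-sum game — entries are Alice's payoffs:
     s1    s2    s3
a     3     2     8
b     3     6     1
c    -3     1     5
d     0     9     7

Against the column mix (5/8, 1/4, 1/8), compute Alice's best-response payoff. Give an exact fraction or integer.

7/2

a: (3)·(5/8) + (2)·(1/4) + (8)·(1/8) = 27/8.
b: (3)·(5/8) + (6)·(1/4) + (1)·(1/8) = 7/2.
c: (-3)·(5/8) + (1)·(1/4) + (5)·(1/8) = -1.
d: (0)·(5/8) + (9)·(1/4) + (7)·(1/8) = 25/8.
The best pure response is b with expected payoff 7/2.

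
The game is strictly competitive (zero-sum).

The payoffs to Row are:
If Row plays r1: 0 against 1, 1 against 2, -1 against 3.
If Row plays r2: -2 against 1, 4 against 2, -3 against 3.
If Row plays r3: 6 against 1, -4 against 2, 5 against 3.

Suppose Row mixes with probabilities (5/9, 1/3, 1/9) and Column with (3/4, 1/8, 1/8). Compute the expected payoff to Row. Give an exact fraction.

1/18

Against (3/4, 1/8, 1/8), each row's expected payoff is r1: 0; r2: -11/8; r3: 37/8.
Taking the (5/9, 1/3, 1/9)-weighted average: (5/9)·(0) + (1/3)·(-11/8) + (1/9)·(37/8) = 1/18.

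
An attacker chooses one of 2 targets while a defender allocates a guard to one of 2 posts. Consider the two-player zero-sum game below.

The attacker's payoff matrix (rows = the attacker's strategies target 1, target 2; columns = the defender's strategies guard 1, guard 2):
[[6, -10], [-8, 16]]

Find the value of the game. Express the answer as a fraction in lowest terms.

Row minima are -10 and -8, so the attacker's maximin is -8; column maxima are 6 and 16, so the defender's minimax is 6. These differ, so the equilibrium is in mixed strategies.
Let the attacker play target 1 with probability p. The defender is indifferent when 6p − 8(1−p) = −10p + 16(1−p), giving p = 3/5.
Let the defender play guard 1 with probability q. The attacker is indifferent when 6q − 10(1−q) = −8q + 16(1−q), giving q = 13/20.
The value is 6·(13/20) + (-10)·(7/20) = 2/5.

2/5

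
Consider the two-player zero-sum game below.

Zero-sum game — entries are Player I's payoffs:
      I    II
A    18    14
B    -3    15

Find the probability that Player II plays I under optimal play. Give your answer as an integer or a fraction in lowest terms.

1/22

Row minima are 14 and -3, so Player I's maximin is 14; column maxima are 18 and 15, so Player II's minimax is 15. These differ, so the equilibrium is in mixed strategies.
Let Player II play I with probability q. Player I is indifferent when 18q + 14(1−q) = −3q + 15(1−q), giving q = 1/22.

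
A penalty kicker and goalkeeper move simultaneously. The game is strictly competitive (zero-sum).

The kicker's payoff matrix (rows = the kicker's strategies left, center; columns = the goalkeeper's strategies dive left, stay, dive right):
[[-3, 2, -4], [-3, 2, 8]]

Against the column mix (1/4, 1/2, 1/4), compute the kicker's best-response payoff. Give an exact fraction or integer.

9/4

left: (-3)·(1/4) + (2)·(1/2) + (-4)·(1/4) = -3/4.
center: (-3)·(1/4) + (2)·(1/2) + (8)·(1/4) = 9/4.
The best pure response is center with expected payoff 9/4.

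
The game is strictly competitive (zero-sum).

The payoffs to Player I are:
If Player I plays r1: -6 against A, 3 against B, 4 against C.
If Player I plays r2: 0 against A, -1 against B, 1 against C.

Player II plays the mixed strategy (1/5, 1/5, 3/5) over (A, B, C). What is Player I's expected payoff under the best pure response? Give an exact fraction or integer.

r1: (-6)·(1/5) + (3)·(1/5) + (4)·(3/5) = 9/5.
r2: (0)·(1/5) + (-1)·(1/5) + (1)·(3/5) = 2/5.
The best pure response is r1 with expected payoff 9/5.

9/5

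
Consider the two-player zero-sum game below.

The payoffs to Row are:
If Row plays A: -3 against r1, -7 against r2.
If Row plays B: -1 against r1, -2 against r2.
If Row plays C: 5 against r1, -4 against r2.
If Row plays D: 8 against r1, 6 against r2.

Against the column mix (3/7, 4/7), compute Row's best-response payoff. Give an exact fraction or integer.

48/7

A: (-3)·(3/7) + (-7)·(4/7) = -37/7.
B: (-1)·(3/7) + (-2)·(4/7) = -11/7.
C: (5)·(3/7) + (-4)·(4/7) = -1/7.
D: (8)·(3/7) + (6)·(4/7) = 48/7.
The best pure response is D with expected payoff 48/7.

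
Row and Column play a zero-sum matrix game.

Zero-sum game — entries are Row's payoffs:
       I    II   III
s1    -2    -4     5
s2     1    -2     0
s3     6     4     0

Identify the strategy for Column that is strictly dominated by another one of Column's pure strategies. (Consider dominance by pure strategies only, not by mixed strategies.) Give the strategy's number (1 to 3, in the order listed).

Column prefers columns that give Row less. Compare I with II: -4 < -2, -2 < 1, 4 < 6.
So II strictly dominates I for Column; I is strictly dominated.

1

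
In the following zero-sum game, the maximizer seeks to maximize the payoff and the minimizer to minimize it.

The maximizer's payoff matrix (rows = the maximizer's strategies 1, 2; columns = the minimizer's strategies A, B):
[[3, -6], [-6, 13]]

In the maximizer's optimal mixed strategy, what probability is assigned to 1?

Row minima are -6 and -6, so the maximizer's maximin is -6; column maxima are 3 and 13, so the minimizer's minimax is 3. These differ, so the equilibrium is in mixed strategies.
Let the maximizer play 1 with probability p. The minimizer is indifferent when 3p − 6(1−p) = −6p + 13(1−p), giving p = 19/28.

19/28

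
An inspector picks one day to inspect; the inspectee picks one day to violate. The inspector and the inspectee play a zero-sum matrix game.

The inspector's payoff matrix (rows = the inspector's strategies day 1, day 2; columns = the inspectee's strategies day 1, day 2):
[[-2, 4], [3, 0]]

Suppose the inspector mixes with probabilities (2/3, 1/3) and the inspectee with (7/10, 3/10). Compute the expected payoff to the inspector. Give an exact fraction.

Against (7/10, 3/10), each row's expected payoff is day 1: -1/5; day 2: 21/10.
Taking the (2/3, 1/3)-weighted average: (2/3)·(-1/5) + (1/3)·(21/10) = 17/30.

17/30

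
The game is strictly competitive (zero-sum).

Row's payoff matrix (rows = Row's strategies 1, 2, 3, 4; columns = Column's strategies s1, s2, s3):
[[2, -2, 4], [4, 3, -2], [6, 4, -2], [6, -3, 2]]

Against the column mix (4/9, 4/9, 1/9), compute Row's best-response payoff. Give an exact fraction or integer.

38/9

1: (2)·(4/9) + (-2)·(4/9) + (4)·(1/9) = 4/9.
2: (4)·(4/9) + (3)·(4/9) + (-2)·(1/9) = 26/9.
3: (6)·(4/9) + (4)·(4/9) + (-2)·(1/9) = 38/9.
4: (6)·(4/9) + (-3)·(4/9) + (2)·(1/9) = 14/9.
The best pure response is 3 with expected payoff 38/9.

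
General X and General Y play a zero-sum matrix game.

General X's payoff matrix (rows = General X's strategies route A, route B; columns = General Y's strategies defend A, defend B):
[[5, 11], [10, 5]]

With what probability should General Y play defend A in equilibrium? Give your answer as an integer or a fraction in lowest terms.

6/11

Row minima are 5 and 5, so General X's maximin is 5; column maxima are 10 and 11, so General Y's minimax is 10. These differ, so the equilibrium is in mixed strategies.
Let General Y play defend A with probability q. General X is indifferent when 5q + 11(1−q) = 10q + 5(1−q), giving q = 6/11.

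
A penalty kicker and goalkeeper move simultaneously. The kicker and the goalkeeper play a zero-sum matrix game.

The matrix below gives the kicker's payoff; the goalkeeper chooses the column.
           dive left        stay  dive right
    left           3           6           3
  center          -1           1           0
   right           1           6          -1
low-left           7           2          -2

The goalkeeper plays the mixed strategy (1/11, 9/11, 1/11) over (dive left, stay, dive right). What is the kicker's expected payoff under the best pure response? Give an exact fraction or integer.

left: (3)·(1/11) + (6)·(9/11) + (3)·(1/11) = 60/11.
center: (-1)·(1/11) + (1)·(9/11) + (0)·(1/11) = 8/11.
right: (1)·(1/11) + (6)·(9/11) + (-1)·(1/11) = 54/11.
low-left: (7)·(1/11) + (2)·(9/11) + (-2)·(1/11) = 23/11.
The best pure response is left with expected payoff 60/11.

60/11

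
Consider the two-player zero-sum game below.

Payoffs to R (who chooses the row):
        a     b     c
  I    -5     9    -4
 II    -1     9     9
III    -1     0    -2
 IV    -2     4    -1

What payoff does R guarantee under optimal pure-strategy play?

Row minima: -5, -1, -2, -2 → R's maximin is -1.
Column maxima: -1, 9, 9 → C's minimax is -1.
They coincide at (II, a), so the value is -1.

-1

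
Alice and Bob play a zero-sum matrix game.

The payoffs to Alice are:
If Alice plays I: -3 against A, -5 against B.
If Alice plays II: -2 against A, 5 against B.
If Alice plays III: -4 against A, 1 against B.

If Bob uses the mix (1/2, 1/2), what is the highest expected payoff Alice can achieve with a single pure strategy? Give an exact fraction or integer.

3/2

I: (-3)·(1/2) + (-5)·(1/2) = -4.
II: (-2)·(1/2) + (5)·(1/2) = 3/2.
III: (-4)·(1/2) + (1)·(1/2) = -3/2.
The best pure response is II with expected payoff 3/2.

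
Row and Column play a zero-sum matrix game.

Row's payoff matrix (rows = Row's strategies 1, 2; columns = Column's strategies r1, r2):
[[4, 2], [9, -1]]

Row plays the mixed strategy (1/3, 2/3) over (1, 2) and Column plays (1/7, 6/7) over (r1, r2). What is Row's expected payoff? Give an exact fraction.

22/21

Against (1/7, 6/7), each row's expected payoff is 1: 16/7; 2: 3/7.
Taking the (1/3, 2/3)-weighted average: (1/3)·(16/7) + (2/3)·(3/7) = 22/21.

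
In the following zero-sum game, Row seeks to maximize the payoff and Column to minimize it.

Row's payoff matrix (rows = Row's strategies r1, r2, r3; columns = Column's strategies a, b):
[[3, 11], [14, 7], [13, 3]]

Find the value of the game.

Row r3 is strictly dominated by row r2, so Row never plays it.
The remaining 2×2 game on (r1, r2) × (a, b) has no saddle point. Let Row play r1 with probability p; indifference gives 3p + 14(1−p) = 11p + 7(1−p), so p = 7/15.
Similarly Column's optimal q on a is 4/15, and the value is 3·(4/15) + (11)·(11/15) = 133/15.

133/15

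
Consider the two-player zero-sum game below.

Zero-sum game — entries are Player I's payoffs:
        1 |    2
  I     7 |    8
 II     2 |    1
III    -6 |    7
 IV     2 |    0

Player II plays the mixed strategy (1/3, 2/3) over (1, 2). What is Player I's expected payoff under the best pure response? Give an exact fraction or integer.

I: (7)·(1/3) + (8)·(2/3) = 23/3.
II: (2)·(1/3) + (1)·(2/3) = 4/3.
III: (-6)·(1/3) + (7)·(2/3) = 8/3.
IV: (2)·(1/3) + (0)·(2/3) = 2/3.
The best pure response is I with expected payoff 23/3.

23/3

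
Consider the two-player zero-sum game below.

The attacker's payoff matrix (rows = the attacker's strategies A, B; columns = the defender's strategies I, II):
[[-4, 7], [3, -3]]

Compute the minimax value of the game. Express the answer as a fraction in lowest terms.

9/17

Row minima are -4 and -3, so the attacker's maximin is -3; column maxima are 3 and 7, so the defender's minimax is 3. These differ, so the equilibrium is in mixed strategies.
Let the attacker play A with probability p. The defender is indifferent when −4p + 3(1−p) = 7p − 3(1−p), giving p = 6/17.
Let the defender play I with probability q. The attacker is indifferent when −4q + 7(1−q) = 3q − 3(1−q), giving q = 10/17.
The value is -4·(10/17) + (7)·(7/17) = 9/17.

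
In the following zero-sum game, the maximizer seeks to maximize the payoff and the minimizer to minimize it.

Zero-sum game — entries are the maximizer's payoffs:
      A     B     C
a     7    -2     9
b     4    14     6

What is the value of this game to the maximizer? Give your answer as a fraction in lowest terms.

Column C is strictly dominated by A for the minimizer (it gives the maximizer more in every row).
The remaining 2×2 game on (a, b) × (A, B) has no saddle point. Let the maximizer play a with probability p; indifference gives 7p + 4(1−p) = −2p + 14(1−p), so p = 10/19.
Similarly the minimizer's optimal q on A is 16/19, and the value is 7·(16/19) + (-2)·(3/19) = 106/19.

106/19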